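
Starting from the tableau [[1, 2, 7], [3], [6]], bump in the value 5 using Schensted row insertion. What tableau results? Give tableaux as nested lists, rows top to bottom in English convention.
In row 1, 5 replaces 7 (the leftmost entry greater than 5); 7 is bumped to row 2. 7 is appended to row 2. The new tableau is [[1, 2, 5], [3, 7], [6]].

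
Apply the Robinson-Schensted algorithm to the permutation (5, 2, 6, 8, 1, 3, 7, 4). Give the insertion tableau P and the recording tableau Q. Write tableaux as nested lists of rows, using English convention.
Insert each entry of the permutation into P by Schensted row insertion, recording in Q the position of each new cell.

Insert 5: appended to row 1. P = [[5]].
Insert 2: 2 bumps 5 from row 1; 5 starts row 2. P = [[2], [5]].
Insert 6: appended to row 1. P = [[2, 6], [5]].
Insert 8: appended to row 1. P = [[2, 6, 8], [5]].
Insert 1: 1 bumps 2 from row 1; 2 bumps 5 from row 2; 5 starts row 3. P = [[1, 6, 8], [2], [5]].
Insert 3: 3 bumps 6 from row 1; 6 appends to row 2. P = [[1, 3, 8], [2, 6], [5]].
Insert 7: 7 bumps 8 from row 1; 8 appends to row 2. P = [[1, 3, 7], [2, 6, 8], [5]].
Insert 4: 4 bumps 7 from row 1; 7 bumps 8 from row 2; 8 appends to row 3. P = [[1, 3, 4], [2, 6, 7], [5, 8]].

So P = [[1, 3, 4], [2, 6, 7], [5, 8]], Q = [[1, 3, 4], [2, 6, 7], [5, 8]].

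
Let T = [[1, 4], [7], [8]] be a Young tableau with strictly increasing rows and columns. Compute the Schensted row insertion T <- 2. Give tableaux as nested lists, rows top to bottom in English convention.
[[1, 2], [4], [7], [8]]

In row 1, 2 replaces 4 (the leftmost entry greater than 2); 4 is bumped to row 2. In row 2, 4 replaces 7 (the leftmost entry greater than 4); 7 is bumped to row 3. In row 3, 7 replaces 8 (the leftmost entry greater than 7); 8 is bumped to row 4. 8 starts a new row 4. The new tableau is [[1, 2], [4], [7], [8]].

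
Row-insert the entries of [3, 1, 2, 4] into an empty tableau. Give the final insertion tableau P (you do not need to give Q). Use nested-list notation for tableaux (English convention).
P = [[1, 2, 4], [3]]

Insert 3: appended to row 1. P = [[3]].
Insert 1: 1 bumps 3 from row 1; 3 starts row 2. P = [[1], [3]].
Insert 2: appended to row 1. P = [[1, 2], [3]].
Insert 4: appended to row 1. P = [[1, 2, 4], [3]].

So P = [[1, 2, 4], [3]].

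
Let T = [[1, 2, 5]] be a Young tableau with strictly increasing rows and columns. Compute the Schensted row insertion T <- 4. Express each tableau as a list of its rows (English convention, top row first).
[[1, 2, 4], [5]]

In row 1, 4 replaces 5 (the leftmost entry greater than 4); 5 is bumped to row 2. 5 starts a new row 2. The new tableau is [[1, 2, 4], [5]].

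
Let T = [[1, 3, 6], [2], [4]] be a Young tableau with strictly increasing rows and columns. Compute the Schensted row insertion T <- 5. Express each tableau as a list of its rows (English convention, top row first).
In row 1, 5 replaces 6 (the leftmost entry greater than 5); 6 is bumped to row 2. 6 is appended to row 2. The new tableau is [[1, 3, 5], [2, 6], [4]].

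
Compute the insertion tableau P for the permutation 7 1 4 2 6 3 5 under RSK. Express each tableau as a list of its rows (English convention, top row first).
P = [[1, 2, 3, 5], [4, 6], [7]]

After inserting 7: P = [[7]].
After inserting 1: P = [[1], [7]].
After inserting 4: P = [[1, 4], [7]].
After inserting 2: P = [[1, 2], [4], [7]].
After inserting 6: P = [[1, 2, 6], [4], [7]].
After inserting 3: P = [[1, 2, 3], [4, 6], [7]].
After inserting 5: P = [[1, 2, 3, 5], [4, 6], [7]].

So P = [[1, 2, 3, 5], [4, 6], [7]].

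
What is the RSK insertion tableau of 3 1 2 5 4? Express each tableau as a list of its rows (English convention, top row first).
Insert 3: appended to row 1. P = [[3]].
Insert 1: 1 bumps 3 from row 1; 3 starts row 2. P = [[1], [3]].
Insert 2: appended to row 1. P = [[1, 2], [3]].
Insert 5: appended to row 1. P = [[1, 2, 5], [3]].
Insert 4: 4 bumps 5 from row 1; 5 appends to row 2. P = [[1, 2, 4], [3, 5]].

So P = [[1, 2, 4], [3, 5]].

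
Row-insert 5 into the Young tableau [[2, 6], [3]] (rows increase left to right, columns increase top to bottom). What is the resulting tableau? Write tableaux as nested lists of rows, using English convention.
[[2, 5], [3, 6]]

In row 1, 5 replaces 6 (the leftmost entry greater than 5); 6 is bumped to row 2. 6 is appended to row 2. The new tableau is [[2, 5], [3, 6]].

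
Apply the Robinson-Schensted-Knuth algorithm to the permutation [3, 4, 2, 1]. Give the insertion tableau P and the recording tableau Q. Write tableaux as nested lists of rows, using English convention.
P = [[1, 4], [2], [3]], Q = [[1, 2], [3], [4]]

Insert each entry of the permutation into P by Schensted row insertion, recording in Q the position of each new cell.

Insert 3: appended to row 1. P = [[3]], Q = [[1]].
Insert 4: appended to row 1. P = [[3, 4]], Q = [[1, 2]].
Insert 2: 2 bumps 3 from row 1; 3 starts row 2. P = [[2, 4], [3]], Q = [[1, 2], [3]].
Insert 1: 1 bumps 2 from row 1; 2 bumps 3 from row 2; 3 starts row 3. P = [[1, 4], [2], [3]], Q = [[1, 2], [3], [4]].

So P = [[1, 4], [2], [3]], Q = [[1, 2], [3], [4]].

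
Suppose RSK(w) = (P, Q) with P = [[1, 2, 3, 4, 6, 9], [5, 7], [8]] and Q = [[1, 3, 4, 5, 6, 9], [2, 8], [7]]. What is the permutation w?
8 1 2 3 5 7 4 6 9

Reverse RSK: for i = n, n-1, ..., 1, locate i in Q, remove the corresponding corner cell from P, and reverse-bump its entry up through P; the value ejected from row 1 is w(i).

So w = 8 1 2 3 5 7 4 6 9.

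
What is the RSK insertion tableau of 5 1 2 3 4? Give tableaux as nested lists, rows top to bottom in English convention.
Insert 5: appended to row 1. P = [[5]].
Insert 1: 1 bumps 5 from row 1; 5 starts row 2. P = [[1], [5]].
Insert 2: appended to row 1. P = [[1, 2], [5]].
Insert 3: appended to row 1. P = [[1, 2, 3], [5]].
Insert 4: appended to row 1. P = [[1, 2, 3, 4], [5]].

So P = [[1, 2, 3, 4], [5]].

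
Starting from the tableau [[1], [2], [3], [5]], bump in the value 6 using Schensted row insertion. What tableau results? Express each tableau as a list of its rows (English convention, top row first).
[[1, 6], [2], [3], [5]]

6 is larger than every entry of row 1, so it is appended to row 1. The new tableau is [[1, 6], [2], [3], [5]].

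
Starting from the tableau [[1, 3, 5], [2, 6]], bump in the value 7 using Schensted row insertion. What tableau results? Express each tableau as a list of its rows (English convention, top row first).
7 is larger than every entry of row 1, so it is appended to row 1. The new tableau is [[1, 3, 5, 7], [2, 6]].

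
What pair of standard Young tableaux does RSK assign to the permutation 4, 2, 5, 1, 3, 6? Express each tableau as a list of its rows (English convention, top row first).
P = [[1, 3, 6], [2, 5], [4]], Q = [[1, 3, 6], [2, 5], [4]]

Insert each entry of the permutation into P by Schensted row insertion, recording in Q the position of each new cell.

Insert 4: appended to row 1. P = [[4]], Q = [[1]].
Insert 2: 2 bumps 4 from row 1; 4 starts row 2. P = [[2], [4]], Q = [[1], [2]].
Insert 5: appended to row 1. P = [[2, 5], [4]], Q = [[1, 3], [2]].
Insert 1: 1 bumps 2 from row 1; 2 bumps 4 from row 2; 4 starts row 3. P = [[1, 5], [2], [4]], Q = [[1, 3], [2], [4]].
Insert 3: 3 bumps 5 from row 1; 5 appends to row 2. P = [[1, 3], [2, 5], [4]], Q = [[1, 3], [2, 5], [4]].
Insert 6: appended to row 1. P = [[1, 3, 6], [2, 5], [4]], Q = [[1, 3, 6], [2, 5], [4]].

So P = [[1, 3, 6], [2, 5], [4]], Q = [[1, 3, 6], [2, 5], [4]].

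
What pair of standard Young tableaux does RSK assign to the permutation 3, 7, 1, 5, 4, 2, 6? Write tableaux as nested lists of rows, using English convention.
P = [[1, 2, 6], [3, 4], [5], [7]], Q = [[1, 2, 7], [3, 4], [5], [6]]

Insert each entry of the permutation into P by Schensted row insertion, recording in Q the position of each new cell.

Insert 3: appended to row 1. P = [[3]].
Insert 7: appended to row 1. P = [[3, 7]].
Insert 1: 1 bumps 3 from row 1; 3 starts row 2. P = [[1, 7], [3]].
Insert 5: 5 bumps 7 from row 1; 7 appends to row 2. P = [[1, 5], [3, 7]].
Insert 4: 4 bumps 5 from row 1; 5 bumps 7 from row 2; 7 starts row 3. P = [[1, 4], [3, 5], [7]].
Insert 2: 2 bumps 4 from row 1; 4 bumps 5 from row 2; 5 bumps 7 from row 3; 7 starts row 4. P = [[1, 2], [3, 4], [5], [7]].
Insert 6: appended to row 1. P = [[1, 2, 6], [3, 4], [5], [7]].

So P = [[1, 2, 6], [3, 4], [5], [7]], Q = [[1, 2, 7], [3, 4], [5], [6]].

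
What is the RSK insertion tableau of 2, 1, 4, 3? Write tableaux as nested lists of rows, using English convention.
P = [[1, 3], [2, 4]]

Insert 2: appended to row 1. P = [[2]].
Insert 1: 1 bumps 2 from row 1; 2 starts row 2. P = [[1], [2]].
Insert 4: appended to row 1. P = [[1, 4], [2]].
Insert 3: 3 bumps 4 from row 1; 4 appends to row 2. P = [[1, 3], [2, 4]].

So P = [[1, 3], [2, 4]].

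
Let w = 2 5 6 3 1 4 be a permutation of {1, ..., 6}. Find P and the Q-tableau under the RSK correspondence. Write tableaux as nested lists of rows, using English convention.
Insert each entry of the permutation into P by Schensted row insertion, recording in Q the position of each new cell.

Insert 2: appended to row 1. P = [[2]], Q = [[1]].
Insert 5: appended to row 1. P = [[2, 5]], Q = [[1, 2]].
Insert 6: appended to row 1. P = [[2, 5, 6]], Q = [[1, 2, 3]].
Insert 3: 3 bumps 5 from row 1; 5 starts row 2. P = [[2, 3, 6], [5]], Q = [[1, 2, 3], [4]].
Insert 1: 1 bumps 2 from row 1; 2 bumps 5 from row 2; 5 starts row 3. P = [[1, 3, 6], [2], [5]], Q = [[1, 2, 3], [4], [5]].
Insert 4: 4 bumps 6 from row 1; 6 appends to row 2. P = [[1, 3, 4], [2, 6], [5]], Q = [[1, 2, 3], [4, 6], [5]].

So P = [[1, 3, 4], [2, 6], [5]], Q = [[1, 2, 3], [4, 6], [5]].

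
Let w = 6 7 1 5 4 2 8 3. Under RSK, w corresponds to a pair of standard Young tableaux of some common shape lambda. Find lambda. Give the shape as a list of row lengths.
RSK row insertion gives P = [[1, 2, 3], [4, 7, 8], [5], [6]], which has shape [3, 3, 1, 1].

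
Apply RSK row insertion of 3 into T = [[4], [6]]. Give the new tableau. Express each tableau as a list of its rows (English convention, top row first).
In row 1, 3 replaces 4 (the leftmost entry greater than 3); 4 is bumped to row 2. In row 2, 4 replaces 6 (the leftmost entry greater than 4); 6 is bumped to row 3. 6 starts a new row 3. The new tableau is [[3], [4], [6]].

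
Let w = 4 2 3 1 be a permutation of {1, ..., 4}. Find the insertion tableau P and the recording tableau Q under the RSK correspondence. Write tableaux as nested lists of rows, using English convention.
P = [[1, 3], [2], [4]], Q = [[1, 3], [2], [4]]

Insert each entry of the permutation into P by Schensted row insertion, recording in Q the position of each new cell.

Insert 4: appended to row 1. P = [[4]], Q = [[1]].
Insert 2: 2 bumps 4 from row 1; 4 starts row 2. P = [[2], [4]], Q = [[1], [2]].
Insert 3: appended to row 1. P = [[2, 3], [4]], Q = [[1, 3], [2]].
Insert 1: 1 bumps 2 from row 1; 2 bumps 4 from row 2; 4 starts row 3. P = [[1, 3], [2], [4]], Q = [[1, 3], [2], [4]].

So P = [[1, 3], [2], [4]], Q = [[1, 3], [2], [4]].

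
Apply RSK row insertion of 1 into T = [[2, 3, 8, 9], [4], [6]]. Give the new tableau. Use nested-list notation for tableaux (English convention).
In row 1, 1 replaces 2 (the leftmost entry greater than 1); 2 is bumped to row 2. In row 2, 2 replaces 4 (the leftmost entry greater than 2); 4 is bumped to row 3. In row 3, 4 replaces 6 (the leftmost entry greater than 4); 6 is bumped to row 4. 6 starts a new row 4. The new tableau is [[1, 3, 8, 9], [2], [4], [6]].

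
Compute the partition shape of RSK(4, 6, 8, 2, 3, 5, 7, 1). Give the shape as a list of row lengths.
[4, 3, 1]

Row-insert each entry into an empty tableau.

After inserting 4: P = [[4]].
After inserting 6: P = [[4, 6]].
After inserting 8: P = [[4, 6, 8]].
After inserting 2: P = [[2, 6, 8], [4]].
After inserting 3: P = [[2, 3, 8], [4, 6]].
After inserting 5: P = [[2, 3, 5], [4, 6, 8]].
After inserting 7: P = [[2, 3, 5, 7], [4, 6, 8]].
After inserting 1: P = [[1, 3, 5, 7], [2, 6, 8], [4]].

The final insertion tableau P = [[1, 3, 5, 7], [2, 6, 8], [4]] has shape [4, 3, 1].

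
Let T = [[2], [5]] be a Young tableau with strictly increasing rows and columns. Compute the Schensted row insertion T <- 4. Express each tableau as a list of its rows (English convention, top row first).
4 is larger than every entry of row 1, so it is appended to row 1. The new tableau is [[2, 4], [5]].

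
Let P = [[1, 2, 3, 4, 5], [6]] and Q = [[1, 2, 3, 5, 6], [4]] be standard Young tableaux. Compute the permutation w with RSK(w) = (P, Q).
1 2 6 3 4 5

Reverse the RSK construction: for i from n down to 1, find the cell of Q containing i, remove the entry at that cell from P, and reverse-bump it up through P; the value ejected from row 1 is w(i).

Step i=6: Q has 6 at row 1, column 5; remove that cell from P, ejecting 5. So w(6) = 5. P is now [[1, 2, 3, 4], [6]].
Step i=5: Q has 5 at row 1, column 4; remove that cell from P, ejecting 4. So w(5) = 4. P is now [[1, 2, 3], [6]].
Step i=4: Q has 4 at row 2, column 1; remove 6 from row 2 of P and reverse-bump: 6 enters row 1 and ejects 3. So w(4) = 3. P is now [[1, 2, 6]].
Step i=3: Q has 3 at row 1, column 3; remove that cell from P, ejecting 6. So w(3) = 6. P is now [[1, 2]].
Step i=2: Q has 2 at row 1, column 2; remove that cell from P, ejecting 2. So w(2) = 2. P is now [[1]].
Step i=1: Q has 1 at row 1, column 1; remove that cell from P, ejecting 1. So w(1) = 1. P is now [].

So w = 1 2 6 3 4 5.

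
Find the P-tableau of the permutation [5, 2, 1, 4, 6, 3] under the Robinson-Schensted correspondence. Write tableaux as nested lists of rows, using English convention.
After inserting 5: P = [[5]].
After inserting 2: P = [[2], [5]].
After inserting 1: P = [[1], [2], [5]].
After inserting 4: P = [[1, 4], [2], [5]].
After inserting 6: P = [[1, 4, 6], [2], [5]].
After inserting 3: P = [[1, 3, 6], [2, 4], [5]].

So P = [[1, 3, 6], [2, 4], [5]].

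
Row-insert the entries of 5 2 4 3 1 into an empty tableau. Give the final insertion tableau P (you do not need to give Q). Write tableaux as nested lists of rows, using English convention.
Insert 5: appended to row 1. P = [[5]].
Insert 2: 2 bumps 5 from row 1; 5 starts row 2. P = [[2], [5]].
Insert 4: appended to row 1. P = [[2, 4], [5]].
Insert 3: 3 bumps 4 from row 1; 4 bumps 5 from row 2; 5 starts row 3. P = [[2, 3], [4], [5]].
Insert 1: 1 bumps 2 from row 1; 2 bumps 4 from row 2; 4 bumps 5 from row 3; 5 starts row 4. P = [[1, 3], [2], [4], [5]].

So P = [[1, 3], [2], [4], [5]].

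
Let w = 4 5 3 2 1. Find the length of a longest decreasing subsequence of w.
4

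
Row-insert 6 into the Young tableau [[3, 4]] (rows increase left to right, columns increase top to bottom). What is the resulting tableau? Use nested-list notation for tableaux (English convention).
6 is larger than every entry of row 1, so it is appended to row 1. The new tableau is [[3, 4, 6]].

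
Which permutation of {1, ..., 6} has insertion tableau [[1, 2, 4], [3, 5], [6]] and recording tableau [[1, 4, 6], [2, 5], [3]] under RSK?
Reverse the RSK construction: for i from n down to 1, find the cell of Q containing i, remove the entry at that cell from P, and reverse-bump it up through P; the value ejected from row 1 is w(i).

Step i=6: Q has 6 at row 1, column 3; remove that cell from P, ejecting 4. So w(6) = 4. P is now [[1, 2], [3, 5], [6]].
Step i=5: Q has 5 at row 2, column 2; remove 5 from row 2 of P and reverse-bump: 5 enters row 1 and ejects 2. So w(5) = 2. P is now [[1, 5], [3], [6]].
Step i=4: Q has 4 at row 1, column 2; remove that cell from P, ejecting 5. So w(4) = 5. P is now [[1], [3], [6]].
Step i=3: Q has 3 at row 3, column 1; remove 6 from row 3 of P and reverse-bump: 6 enters row 2 and ejects 3; 3 enters row 1 and ejects 1. So w(3) = 1. P is now [[3], [6]].
Step i=2: Q has 2 at row 2, column 1; remove 6 from row 2 of P and reverse-bump: 6 enters row 1 and ejects 3. So w(2) = 3. P is now [[6]].
Step i=1: Q has 1 at row 1, column 1; remove that cell from P, ejecting 6. So w(1) = 6. P is now [].

So w = 6 3 1 5 2 4.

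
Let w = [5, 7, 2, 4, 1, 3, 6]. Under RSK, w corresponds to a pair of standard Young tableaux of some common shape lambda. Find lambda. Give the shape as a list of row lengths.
Row-insert each entry into an empty tableau.

After inserting 5: P = [[5]].
After inserting 7: P = [[5, 7]].
After inserting 2: P = [[2, 7], [5]].
After inserting 4: P = [[2, 4], [5, 7]].
After inserting 1: P = [[1, 4], [2, 7], [5]].
After inserting 3: P = [[1, 3], [2, 4], [5, 7]].
After inserting 6: P = [[1, 3, 6], [2, 4], [5, 7]].

The final insertion tableau P = [[1, 3, 6], [2, 4], [5, 7]] has shape [3, 2, 2].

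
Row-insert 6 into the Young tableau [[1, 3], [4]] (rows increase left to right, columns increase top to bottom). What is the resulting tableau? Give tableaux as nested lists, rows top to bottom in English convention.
[[1, 3, 6], [4]]

6 is larger than every entry of row 1, so it is appended to row 1. The new tableau is [[1, 3, 6], [4]].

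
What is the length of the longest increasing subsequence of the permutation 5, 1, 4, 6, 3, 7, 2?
4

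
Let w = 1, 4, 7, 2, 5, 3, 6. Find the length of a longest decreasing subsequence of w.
3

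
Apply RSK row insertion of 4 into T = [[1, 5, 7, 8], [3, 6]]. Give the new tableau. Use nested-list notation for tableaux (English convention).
[[1, 4, 7, 8], [3, 5], [6]]

In row 1, 4 replaces 5 (the leftmost entry greater than 4); 5 is bumped to row 2. In row 2, 5 replaces 6 (the leftmost entry greater than 5); 6 is bumped to row 3. 6 starts a new row 3. The new tableau is [[1, 4, 7, 8], [3, 5], [6]].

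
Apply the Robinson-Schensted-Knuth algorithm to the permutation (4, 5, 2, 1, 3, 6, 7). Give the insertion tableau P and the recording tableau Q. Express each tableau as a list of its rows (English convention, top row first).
P = [[1, 3, 6, 7], [2, 5], [4]], Q = [[1, 2, 6, 7], [3, 5], [4]]

Insert each entry of the permutation into P by Schensted row insertion, recording in Q the position of each new cell.

After inserting 4: P = [[4]].
After inserting 5: P = [[4, 5]].
After inserting 2: P = [[2, 5], [4]].
After inserting 1: P = [[1, 5], [2], [4]].
After inserting 3: P = [[1, 3], [2, 5], [4]].
After inserting 6: P = [[1, 3, 6], [2, 5], [4]].
After inserting 7: P = [[1, 3, 6, 7], [2, 5], [4]].

So P = [[1, 3, 6, 7], [2, 5], [4]], Q = [[1, 2, 6, 7], [3, 5], [4]].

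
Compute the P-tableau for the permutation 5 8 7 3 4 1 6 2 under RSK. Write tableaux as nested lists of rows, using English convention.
P = [[1, 2, 6], [3, 4], [5, 7], [8]]

Insert 5: appended to row 1. P = [[5]].
Insert 8: appended to row 1. P = [[5, 8]].
Insert 7: 7 bumps 8 from row 1; 8 starts row 2. P = [[5, 7], [8]].
Insert 3: 3 bumps 5 from row 1; 5 bumps 8 from row 2; 8 starts row 3. P = [[3, 7], [5], [8]].
Insert 4: 4 bumps 7 from row 1; 7 appends to row 2. P = [[3, 4], [5, 7], [8]].
Insert 1: 1 bumps 3 from row 1; 3 bumps 5 from row 2; 5 bumps 8 from row 3; 8 starts row 4. P = [[1, 4], [3, 7], [5], [8]].
Insert 6: appended to row 1. P = [[1, 4, 6], [3, 7], [5], [8]].
Insert 2: 2 bumps 4 from row 1; 4 bumps 7 from row 2; 7 appends to row 3. P = [[1, 2, 6], [3, 4], [5, 7], [8]].

So P = [[1, 2, 6], [3, 4], [5, 7], [8]].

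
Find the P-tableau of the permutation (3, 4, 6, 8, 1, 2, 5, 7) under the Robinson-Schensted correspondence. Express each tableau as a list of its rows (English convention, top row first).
After inserting 3: P = [[3]].
After inserting 4: P = [[3, 4]].
After inserting 6: P = [[3, 4, 6]].
After inserting 8: P = [[3, 4, 6, 8]].
After inserting 1: P = [[1, 4, 6, 8], [3]].
After inserting 2: P = [[1, 2, 6, 8], [3, 4]].
After inserting 5: P = [[1, 2, 5, 8], [3, 4, 6]].
After inserting 7: P = [[1, 2, 5, 7], [3, 4, 6, 8]].

So P = [[1, 2, 5, 7], [3, 4, 6, 8]].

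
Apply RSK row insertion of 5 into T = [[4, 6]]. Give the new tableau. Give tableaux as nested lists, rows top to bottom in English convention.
In row 1, 5 replaces 6 (the leftmost entry greater than 5); 6 is bumped to row 2. 6 starts a new row 2. The new tableau is [[4, 5], [6]].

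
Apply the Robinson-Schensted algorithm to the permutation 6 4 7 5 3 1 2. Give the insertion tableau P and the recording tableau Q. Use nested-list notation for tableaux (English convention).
Insert each entry of the permutation into P by Schensted row insertion, recording in Q the position of each new cell.

After inserting 6: P = [[6]].
After inserting 4: P = [[4], [6]].
After inserting 7: P = [[4, 7], [6]].
After inserting 5: P = [[4, 5], [6, 7]].
After inserting 3: P = [[3, 5], [4, 7], [6]].
After inserting 1: P = [[1, 5], [3, 7], [4], [6]].
After inserting 2: P = [[1, 2], [3, 5], [4, 7], [6]].

So P = [[1, 2], [3, 5], [4, 7], [6]], Q = [[1, 3], [2, 4], [5, 7], [6]].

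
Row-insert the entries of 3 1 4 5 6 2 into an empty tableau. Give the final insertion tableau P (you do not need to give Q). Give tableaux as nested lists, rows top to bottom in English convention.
P = [[1, 2, 5, 6], [3, 4]]

After inserting 3: P = [[3]].
After inserting 1: P = [[1], [3]].
After inserting 4: P = [[1, 4], [3]].
After inserting 5: P = [[1, 4, 5], [3]].
After inserting 6: P = [[1, 4, 5, 6], [3]].
After inserting 2: P = [[1, 2, 5, 6], [3, 4]].

So P = [[1, 2, 5, 6], [3, 4]].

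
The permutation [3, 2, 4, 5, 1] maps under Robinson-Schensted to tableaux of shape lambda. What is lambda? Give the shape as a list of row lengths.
Row-insert each entry into an empty tableau.

After inserting 3: P = [[3]].
After inserting 2: P = [[2], [3]].
After inserting 4: P = [[2, 4], [3]].
After inserting 5: P = [[2, 4, 5], [3]].
After inserting 1: P = [[1, 4, 5], [2], [3]].

The final insertion tableau P = [[1, 4, 5], [2], [3]] has shape [3, 1, 1].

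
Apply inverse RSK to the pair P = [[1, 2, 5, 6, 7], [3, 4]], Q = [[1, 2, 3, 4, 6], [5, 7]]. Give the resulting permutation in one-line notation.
Reverse RSK: for i = n, n-1, ..., 1, locate i in Q, remove the corresponding corner cell from P, and reverse-bump its entry up through P; the value ejected from row 1 is w(i).

So w = 3 4 5 6 1 7 2.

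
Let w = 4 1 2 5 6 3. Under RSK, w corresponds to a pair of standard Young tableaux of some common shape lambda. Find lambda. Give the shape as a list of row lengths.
RSK row insertion gives P = [[1, 2, 3, 6], [4, 5]], which has shape [4, 2].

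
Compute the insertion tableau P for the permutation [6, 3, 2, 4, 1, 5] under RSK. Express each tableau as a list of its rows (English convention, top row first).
Insert 6: appended to row 1. P = [[6]].
Insert 3: 3 bumps 6 from row 1; 6 starts row 2. P = [[3], [6]].
Insert 2: 2 bumps 3 from row 1; 3 bumps 6 from row 2; 6 starts row 3. P = [[2], [3], [6]].
Insert 4: appended to row 1. P = [[2, 4], [3], [6]].
Insert 1: 1 bumps 2 from row 1; 2 bumps 3 from row 2; 3 bumps 6 from row 3; 6 starts row 4. P = [[1, 4], [2], [3], [6]].
Insert 5: appended to row 1. P = [[1, 4, 5], [2], [3], [6]].

So P = [[1, 4, 5], [2], [3], [6]].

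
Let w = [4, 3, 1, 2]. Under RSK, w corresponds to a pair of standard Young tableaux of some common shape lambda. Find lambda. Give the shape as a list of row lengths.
[2, 1, 1]

Row-insert each entry into an empty tableau.

After inserting 4: P = [[4]].
After inserting 3: P = [[3], [4]].
After inserting 1: P = [[1], [3], [4]].
After inserting 2: P = [[1, 2], [3], [4]].

The final insertion tableau P = [[1, 2], [3], [4]] has shape [2, 1, 1].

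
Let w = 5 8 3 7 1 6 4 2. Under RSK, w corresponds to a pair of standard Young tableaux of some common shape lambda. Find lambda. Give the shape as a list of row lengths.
[2, 2, 2, 1, 1]

Row-insert each entry into an empty tableau.

After inserting 5: P = [[5]].
After inserting 8: P = [[5, 8]].
After inserting 3: P = [[3, 8], [5]].
After inserting 7: P = [[3, 7], [5, 8]].
After inserting 1: P = [[1, 7], [3, 8], [5]].
After inserting 6: P = [[1, 6], [3, 7], [5, 8]].
After inserting 4: P = [[1, 4], [3, 6], [5, 7], [8]].
After inserting 2: P = [[1, 2], [3, 4], [5, 6], [7], [8]].

The final insertion tableau P = [[1, 2], [3, 4], [5, 6], [7], [8]] has shape [2, 2, 2, 1, 1].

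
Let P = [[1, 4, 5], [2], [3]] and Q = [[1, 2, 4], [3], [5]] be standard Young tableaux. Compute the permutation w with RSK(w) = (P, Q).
Reverse the RSK construction: for i from n down to 1, find the cell of Q containing i, remove the entry at that cell from P, and reverse-bump it up through P; the value ejected from row 1 is w(i).

Step i=5: Q has 5 at row 3, column 1; remove 3 from row 3 of P and reverse-bump: 3 enters row 2 and ejects 2; 2 enters row 1 and ejects 1. So w(5) = 1. P is now [[2, 4, 5], [3]].
Step i=4: Q has 4 at row 1, column 3; remove that cell from P, ejecting 5. So w(4) = 5. P is now [[2, 4], [3]].
Step i=3: Q has 3 at row 2, column 1; remove 3 from row 2 of P and reverse-bump: 3 enters row 1 and ejects 2. So w(3) = 2. P is now [[3, 4]].
Step i=2: Q has 2 at row 1, column 2; remove that cell from P, ejecting 4. So w(2) = 4. P is now [[3]].
Step i=1: Q has 1 at row 1, column 1; remove that cell from P, ejecting 3. So w(1) = 3. P is now [].

So w = 3 4 2 5 1.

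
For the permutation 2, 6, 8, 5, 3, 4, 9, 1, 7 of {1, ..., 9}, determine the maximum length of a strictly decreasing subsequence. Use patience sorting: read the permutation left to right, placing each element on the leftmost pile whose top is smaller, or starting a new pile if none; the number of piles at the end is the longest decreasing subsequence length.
4

2: new pile. tops = [2]
6: onto pile 1 (replacing 2). tops = [6]
8: onto pile 1 (replacing 6). tops = [8]
5: new pile. tops = [8, 5]
3: new pile. tops = [8, 5, 3]
4: onto pile 3 (replacing 3). tops = [8, 5, 4]
9: onto pile 1 (replacing 8). tops = [9, 5, 4]
1: new pile. tops = [9, 5, 4, 1]
7: onto pile 2 (replacing 5). tops = [9, 7, 4, 1]

4 piles, so the longest decreasing subsequence has length 4.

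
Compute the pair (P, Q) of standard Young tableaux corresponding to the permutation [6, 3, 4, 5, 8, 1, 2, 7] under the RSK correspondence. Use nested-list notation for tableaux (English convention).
P = [[1, 2, 5, 7], [3, 4, 8], [6]], Q = [[1, 3, 4, 5], [2, 7, 8], [6]]

Insert each entry of the permutation into P by Schensted row insertion, recording in Q the position of each new cell.

Insert 6: appended to row 1. P = [[6]].
Insert 3: 3 bumps 6 from row 1; 6 starts row 2. P = [[3], [6]].
Insert 4: appended to row 1. P = [[3, 4], [6]].
Insert 5: appended to row 1. P = [[3, 4, 5], [6]].
Insert 8: appended to row 1. P = [[3, 4, 5, 8], [6]].
Insert 1: 1 bumps 3 from row 1; 3 bumps 6 from row 2; 6 starts row 3. P = [[1, 4, 5, 8], [3], [6]].
Insert 2: 2 bumps 4 from row 1; 4 appends to row 2. P = [[1, 2, 5, 8], [3, 4], [6]].
Insert 7: 7 bumps 8 from row 1; 8 appends to row 2. P = [[1, 2, 5, 7], [3, 4, 8], [6]].

So P = [[1, 2, 5, 7], [3, 4, 8], [6]], Q = [[1, 3, 4, 5], [2, 7, 8], [6]].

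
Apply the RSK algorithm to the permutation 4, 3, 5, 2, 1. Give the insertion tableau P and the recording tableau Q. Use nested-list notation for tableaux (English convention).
P = [[1, 5], [2], [3], [4]], Q = [[1, 3], [2], [4], [5]]

Insert each entry of the permutation into P by Schensted row insertion, recording in Q the position of each new cell.

After inserting 4: P = [[4]].
After inserting 3: P = [[3], [4]].
After inserting 5: P = [[3, 5], [4]].
After inserting 2: P = [[2, 5], [3], [4]].
After inserting 1: P = [[1, 5], [2], [3], [4]].

So P = [[1, 5], [2], [3], [4]], Q = [[1, 3], [2], [4], [5]].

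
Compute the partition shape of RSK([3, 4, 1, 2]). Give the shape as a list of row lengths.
Row-insert each entry into an empty tableau.

After inserting 3: P = [[3]].
After inserting 4: P = [[3, 4]].
After inserting 1: P = [[1, 4], [3]].
After inserting 2: P = [[1, 2], [3, 4]].

The final insertion tableau P = [[1, 2], [3, 4]] has shape [2, 2].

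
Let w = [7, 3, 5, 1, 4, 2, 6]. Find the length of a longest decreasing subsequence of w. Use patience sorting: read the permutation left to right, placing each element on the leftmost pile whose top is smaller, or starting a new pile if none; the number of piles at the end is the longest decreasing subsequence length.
7: new pile. tops = [7]
3: new pile. tops = [7, 3]
5: onto pile 2 (replacing 3). tops = [7, 5]
1: new pile. tops = [7, 5, 1]
4: onto pile 3 (replacing 1). tops = [7, 5, 4]
2: new pile. tops = [7, 5, 4, 2]
6: onto pile 2 (replacing 5). tops = [7, 6, 4, 2]

4 piles, so the longest decreasing subsequence has length 4.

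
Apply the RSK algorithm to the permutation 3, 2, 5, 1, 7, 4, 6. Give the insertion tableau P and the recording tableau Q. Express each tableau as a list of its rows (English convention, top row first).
Insert each entry of the permutation into P by Schensted row insertion, recording in Q the position of each new cell.

Insert 3: appended to row 1. P = [[3]].
Insert 2: 2 bumps 3 from row 1; 3 starts row 2. P = [[2], [3]].
Insert 5: appended to row 1. P = [[2, 5], [3]].
Insert 1: 1 bumps 2 from row 1; 2 bumps 3 from row 2; 3 starts row 3. P = [[1, 5], [2], [3]].
Insert 7: appended to row 1. P = [[1, 5, 7], [2], [3]].
Insert 4: 4 bumps 5 from row 1; 5 appends to row 2. P = [[1, 4, 7], [2, 5], [3]].
Insert 6: 6 bumps 7 from row 1; 7 appends to row 2. P = [[1, 4, 6], [2, 5, 7], [3]].

So P = [[1, 4, 6], [2, 5, 7], [3]], Q = [[1, 3, 5], [2, 6, 7], [4]].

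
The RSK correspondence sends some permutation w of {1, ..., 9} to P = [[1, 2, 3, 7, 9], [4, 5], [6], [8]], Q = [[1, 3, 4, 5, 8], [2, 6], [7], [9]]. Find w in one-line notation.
4 1 2 6 8 7 5 9 3

Reverse the RSK construction: for i from n down to 1, find the cell of Q containing i, remove the entry at that cell from P, and reverse-bump it up through P; the value ejected from row 1 is w(i).

Step i=9: Q has 9 at row 4, column 1; remove 8 from row 4 of P and reverse-bump: 8 enters row 3 and ejects 6; 6 enters row 2 and ejects 5; 5 enters row 1 and ejects 3. So w(9) = 3. P is now [[1, 2, 5, 7, 9], [4, 6], [8]].
Step i=8: Q has 8 at row 1, column 5; remove that cell from P, ejecting 9. So w(8) = 9. P is now [[1, 2, 5, 7], [4, 6], [8]].
Step i=7: Q has 7 at row 3, column 1; remove 8 from row 3 of P and reverse-bump: 8 enters row 2 and ejects 6; 6 enters row 1 and ejects 5. So w(7) = 5. P is now [[1, 2, 6, 7], [4, 8]].
Step i=6: Q has 6 at row 2, column 2; remove 8 from row 2 of P and reverse-bump: 8 enters row 1 and ejects 7. So w(6) = 7. P is now [[1, 2, 6, 8], [4]].
Step i=5: Q has 5 at row 1, column 4; remove that cell from P, ejecting 8. So w(5) = 8. P is now [[1, 2, 6], [4]].
Step i=4: Q has 4 at row 1, column 3; remove that cell from P, ejecting 6. So w(4) = 6. P is now [[1, 2], [4]].
Step i=3: Q has 3 at row 1, column 2; remove that cell from P, ejecting 2. So w(3) = 2. P is now [[1], [4]].
Step i=2: Q has 2 at row 2, column 1; remove 4 from row 2 of P and reverse-bump: 4 enters row 1 and ejects 1. So w(2) = 1. P is now [[4]].
Step i=1: Q has 1 at row 1, column 1; remove that cell from P, ejecting 4. So w(1) = 4. P is now [].

So w = 4 1 2 6 8 7 5 9 3.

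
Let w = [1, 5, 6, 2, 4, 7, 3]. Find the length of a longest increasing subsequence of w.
4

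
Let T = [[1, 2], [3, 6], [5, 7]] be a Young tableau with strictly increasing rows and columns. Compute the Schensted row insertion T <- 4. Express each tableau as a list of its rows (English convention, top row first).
4 is larger than every entry of row 1, so it is appended to row 1. The new tableau is [[1, 2, 4], [3, 6], [5, 7]].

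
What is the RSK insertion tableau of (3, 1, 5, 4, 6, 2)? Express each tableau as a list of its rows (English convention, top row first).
P = [[1, 2, 6], [3, 4], [5]]

Insert 3: appended to row 1. P = [[3]].
Insert 1: 1 bumps 3 from row 1; 3 starts row 2. P = [[1], [3]].
Insert 5: appended to row 1. P = [[1, 5], [3]].
Insert 4: 4 bumps 5 from row 1; 5 appends to row 2. P = [[1, 4], [3, 5]].
Insert 6: appended to row 1. P = [[1, 4, 6], [3, 5]].
Insert 2: 2 bumps 4 from row 1; 4 bumps 5 from row 2; 5 starts row 3. P = [[1, 2, 6], [3, 4], [5]].

So P = [[1, 2, 6], [3, 4], [5]].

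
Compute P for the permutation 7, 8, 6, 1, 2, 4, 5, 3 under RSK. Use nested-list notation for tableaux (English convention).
P = [[1, 2, 3, 5], [4, 8], [6], [7]]

Insert 7: appended to row 1. P = [[7]].
Insert 8: appended to row 1. P = [[7, 8]].
Insert 6: 6 bumps 7 from row 1; 7 starts row 2. P = [[6, 8], [7]].
Insert 1: 1 bumps 6 from row 1; 6 bumps 7 from row 2; 7 starts row 3. P = [[1, 8], [6], [7]].
Insert 2: 2 bumps 8 from row 1; 8 appends to row 2. P = [[1, 2], [6, 8], [7]].
Insert 4: appended to row 1. P = [[1, 2, 4], [6, 8], [7]].
Insert 5: appended to row 1. P = [[1, 2, 4, 5], [6, 8], [7]].
Insert 3: 3 bumps 4 from row 1; 4 bumps 6 from row 2; 6 bumps 7 from row 3; 7 starts row 4. P = [[1, 2, 3, 5], [4, 8], [6], [7]].

So P = [[1, 2, 3, 5], [4, 8], [6], [7]].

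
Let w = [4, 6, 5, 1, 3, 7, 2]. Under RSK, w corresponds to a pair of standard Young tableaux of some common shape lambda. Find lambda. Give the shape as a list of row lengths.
Row-insert each entry into an empty tableau.

After inserting 4: P = [[4]].
After inserting 6: P = [[4, 6]].
After inserting 5: P = [[4, 5], [6]].
After inserting 1: P = [[1, 5], [4], [6]].
After inserting 3: P = [[1, 3], [4, 5], [6]].
After inserting 7: P = [[1, 3, 7], [4, 5], [6]].
After inserting 2: P = [[1, 2, 7], [3, 5], [4], [6]].

The final insertion tableau P = [[1, 2, 7], [3, 5], [4], [6]] has shape [3, 2, 1, 1].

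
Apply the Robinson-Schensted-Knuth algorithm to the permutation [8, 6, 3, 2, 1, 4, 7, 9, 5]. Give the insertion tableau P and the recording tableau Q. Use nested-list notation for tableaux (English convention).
P = [[1, 4, 5, 9], [2, 7], [3], [6], [8]], Q = [[1, 6, 7, 8], [2, 9], [3], [4], [5]]

Insert each entry of the permutation into P by Schensted row insertion, recording in Q the position of each new cell.

Insert 8: appended to row 1. P = [[8]], Q = [[1]].
Insert 6: 6 bumps 8 from row 1; 8 starts row 2. P = [[6], [8]], Q = [[1], [2]].
Insert 3: 3 bumps 6 from row 1; 6 bumps 8 from row 2; 8 starts row 3. P = [[3], [6], [8]], Q = [[1], [2], [3]].
Insert 2: 2 bumps 3 from row 1; 3 bumps 6 from row 2; 6 bumps 8 from row 3; 8 starts row 4. P = [[2], [3], [6], [8]], Q = [[1], [2], [3], [4]].
Insert 1: 1 bumps 2 from row 1; 2 bumps 3 from row 2; 3 bumps 6 from row 3; 6 bumps 8 from row 4; 8 starts row 5. P = [[1], [2], [3], [6], [8]], Q = [[1], [2], [3], [4], [5]].
Insert 4: appended to row 1. P = [[1, 4], [2], [3], [6], [8]], Q = [[1, 6], [2], [3], [4], [5]].
Insert 7: appended to row 1. P = [[1, 4, 7], [2], [3], [6], [8]], Q = [[1, 6, 7], [2], [3], [4], [5]].
Insert 9: appended to row 1. P = [[1, 4, 7, 9], [2], [3], [6], [8]], Q = [[1, 6, 7, 8], [2], [3], [4], [5]].
Insert 5: 5 bumps 7 from row 1; 7 appends to row 2. P = [[1, 4, 5, 9], [2, 7], [3], [6], [8]], Q = [[1, 6, 7, 8], [2, 9], [3], [4], [5]].

So P = [[1, 4, 5, 9], [2, 7], [3], [6], [8]], Q = [[1, 6, 7, 8], [2, 9], [3], [4], [5]].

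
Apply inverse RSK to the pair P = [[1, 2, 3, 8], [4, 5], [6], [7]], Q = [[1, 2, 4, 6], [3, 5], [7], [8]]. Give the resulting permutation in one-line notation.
Reverse the RSK construction: for i from n down to 1, find the cell of Q containing i, remove the entry at that cell from P, and reverse-bump it up through P; the value ejected from row 1 is w(i).

Step i=8: Q has 8 at row 4, column 1; remove 7 from row 4 of P and reverse-bump: 7 enters row 3 and ejects 6; 6 enters row 2 and ejects 5; 5 enters row 1 and ejects 3. So w(8) = 3. P is now [[1, 2, 5, 8], [4, 6], [7]].
Step i=7: Q has 7 at row 3, column 1; remove 7 from row 3 of P and reverse-bump: 7 enters row 2 and ejects 6; 6 enters row 1 and ejects 5. So w(7) = 5. P is now [[1, 2, 6, 8], [4, 7]].
Step i=6: Q has 6 at row 1, column 4; remove that cell from P, ejecting 8. So w(6) = 8. P is now [[1, 2, 6], [4, 7]].
Step i=5: Q has 5 at row 2, column 2; remove 7 from row 2 of P and reverse-bump: 7 enters row 1 and ejects 6. So w(5) = 6. P is now [[1, 2, 7], [4]].
Step i=4: Q has 4 at row 1, column 3; remove that cell from P, ejecting 7. So w(4) = 7. P is now [[1, 2], [4]].
Step i=3: Q has 3 at row 2, column 1; remove 4 from row 2 of P and reverse-bump: 4 enters row 1 and ejects 2. So w(3) = 2. P is now [[1, 4]].
Step i=2: Q has 2 at row 1, column 2; remove that cell from P, ejecting 4. So w(2) = 4. P is now [[1]].
Step i=1: Q has 1 at row 1, column 1; remove that cell from P, ejecting 1. So w(1) = 1. P is now [].

So w = 1 4 2 7 6 8 5 3.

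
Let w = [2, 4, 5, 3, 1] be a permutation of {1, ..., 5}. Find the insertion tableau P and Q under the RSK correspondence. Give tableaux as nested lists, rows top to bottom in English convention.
P = [[1, 3, 5], [2], [4]], Q = [[1, 2, 3], [4], [5]]

Insert each entry of the permutation into P by Schensted row insertion, recording in Q the position of each new cell.

Insert 2: appended to row 1. P = [[2]].
Insert 4: appended to row 1. P = [[2, 4]].
Insert 5: appended to row 1. P = [[2, 4, 5]].
Insert 3: 3 bumps 4 from row 1; 4 starts row 2. P = [[2, 3, 5], [4]].
Insert 1: 1 bumps 2 from row 1; 2 bumps 4 from row 2; 4 starts row 3. P = [[1, 3, 5], [2], [4]].

So P = [[1, 3, 5], [2], [4]], Q = [[1, 2, 3], [4], [5]].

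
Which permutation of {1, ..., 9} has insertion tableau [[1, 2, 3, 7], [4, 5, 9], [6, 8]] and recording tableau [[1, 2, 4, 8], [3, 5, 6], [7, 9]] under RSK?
6 8 1 9 4 5 2 7 3

Reverse the RSK construction: for i from n down to 1, find the cell of Q containing i, remove the entry at that cell from P, and reverse-bump it up through P; the value ejected from row 1 is w(i).

Step i=9: Q has 9 at row 3, column 2; remove 8 from row 3 of P and reverse-bump: 8 enters row 2 and ejects 5; 5 enters row 1 and ejects 3. So w(9) = 3. P is now [[1, 2, 5, 7], [4, 8, 9], [6]].
Step i=8: Q has 8 at row 1, column 4; remove that cell from P, ejecting 7. So w(8) = 7. P is now [[1, 2, 5], [4, 8, 9], [6]].
Step i=7: Q has 7 at row 3, column 1; remove 6 from row 3 of P and reverse-bump: 6 enters row 2 and ejects 4; 4 enters row 1 and ejects 2. So w(7) = 2. P is now [[1, 4, 5], [6, 8, 9]].
Step i=6: Q has 6 at row 2, column 3; remove 9 from row 2 of P and reverse-bump: 9 enters row 1 and ejects 5. So w(6) = 5. P is now [[1, 4, 9], [6, 8]].
Step i=5: Q has 5 at row 2, column 2; remove 8 from row 2 of P and reverse-bump: 8 enters row 1 and ejects 4. So w(5) = 4. P is now [[1, 8, 9], [6]].
Step i=4: Q has 4 at row 1, column 3; remove that cell from P, ejecting 9. So w(4) = 9. P is now [[1, 8], [6]].
Step i=3: Q has 3 at row 2, column 1; remove 6 from row 2 of P and reverse-bump: 6 enters row 1 and ejects 1. So w(3) = 1. P is now [[6, 8]].
Step i=2: Q has 2 at row 1, column 2; remove that cell from P, ejecting 8. So w(2) = 8. P is now [[6]].
Step i=1: Q has 1 at row 1, column 1; remove that cell from P, ejecting 6. So w(1) = 6. P is now [].

So w = 6 8 1 9 4 5 2 7 3.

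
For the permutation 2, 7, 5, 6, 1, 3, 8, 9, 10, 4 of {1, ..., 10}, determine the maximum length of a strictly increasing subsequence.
6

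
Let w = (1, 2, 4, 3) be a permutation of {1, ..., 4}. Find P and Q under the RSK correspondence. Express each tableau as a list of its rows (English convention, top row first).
Insert each entry of the permutation into P by Schensted row insertion, recording in Q the position of each new cell.

Insert 1: appended to row 1. P = [[1]].
Insert 2: appended to row 1. P = [[1, 2]].
Insert 4: appended to row 1. P = [[1, 2, 4]].
Insert 3: 3 bumps 4 from row 1; 4 starts row 2. P = [[1, 2, 3], [4]].

So P = [[1, 2, 3], [4]], Q = [[1, 2, 3], [4]].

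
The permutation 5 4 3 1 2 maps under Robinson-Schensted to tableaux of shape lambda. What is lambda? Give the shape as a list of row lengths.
Row-insert each entry into an empty tableau.

After inserting 5: P = [[5]].
After inserting 4: P = [[4], [5]].
After inserting 3: P = [[3], [4], [5]].
After inserting 1: P = [[1], [3], [4], [5]].
After inserting 2: P = [[1, 2], [3], [4], [5]].

The final insertion tableau P = [[1, 2], [3], [4], [5]] has shape [2, 1, 1, 1].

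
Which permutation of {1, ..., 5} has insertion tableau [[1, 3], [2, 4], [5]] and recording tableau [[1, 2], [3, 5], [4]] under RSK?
2 5 4 1 3

Reverse the RSK construction: for i from n down to 1, find the cell of Q containing i, remove the entry at that cell from P, and reverse-bump it up through P; the value ejected from row 1 is w(i).

Step i=5: Q has 5 at row 2, column 2; remove 4 from row 2 of P and reverse-bump: 4 enters row 1 and ejects 3. So w(5) = 3. P is now [[1, 4], [2], [5]].
Step i=4: Q has 4 at row 3, column 1; remove 5 from row 3 of P and reverse-bump: 5 enters row 2 and ejects 2; 2 enters row 1 and ejects 1. So w(4) = 1. P is now [[2, 4], [5]].
Step i=3: Q has 3 at row 2, column 1; remove 5 from row 2 of P and reverse-bump: 5 enters row 1 and ejects 4. So w(3) = 4. P is now [[2, 5]].
Step i=2: Q has 2 at row 1, column 2; remove that cell from P, ejecting 5. So w(2) = 5. P is now [[2]].
Step i=1: Q has 1 at row 1, column 1; remove that cell from P, ejecting 2. So w(1) = 2. P is now [].

So w = 2 5 4 1 3.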